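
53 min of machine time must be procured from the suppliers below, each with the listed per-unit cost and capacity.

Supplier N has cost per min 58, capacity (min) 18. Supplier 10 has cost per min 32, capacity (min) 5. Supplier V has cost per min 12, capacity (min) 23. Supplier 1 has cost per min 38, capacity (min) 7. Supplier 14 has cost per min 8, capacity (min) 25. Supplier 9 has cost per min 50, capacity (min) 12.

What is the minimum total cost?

Use suppliers in increasing cost order.
Supplier 14 at 8: take all 25 min — 28 still needed.
Supplier V at 12: take all 23 min — 5 still needed.
Supplier 10 (32): use full 5 — 0 min to go.
Supplier 1, Supplier 9, Supplier N: unused.
Cost = 25×8 + 23×12 + 5×32 = 636.

636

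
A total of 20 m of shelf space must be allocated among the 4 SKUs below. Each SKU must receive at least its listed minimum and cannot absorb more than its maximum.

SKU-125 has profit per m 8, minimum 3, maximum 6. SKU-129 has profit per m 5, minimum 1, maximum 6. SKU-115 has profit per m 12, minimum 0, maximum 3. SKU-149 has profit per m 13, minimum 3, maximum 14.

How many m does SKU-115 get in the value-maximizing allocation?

Meeting every minimum uses 3+1+0+3 = 7 m, leaving 13.
Rank by profit per m: SKU-149 13 > SKU-115 12 > SKU-125 8 > SKU-129 5.
SKU-149 takes 11 more to reach its cap of 14 → 2 left.
SKU-115 has room for 3 more but only 2 remain, so it gets 2.

2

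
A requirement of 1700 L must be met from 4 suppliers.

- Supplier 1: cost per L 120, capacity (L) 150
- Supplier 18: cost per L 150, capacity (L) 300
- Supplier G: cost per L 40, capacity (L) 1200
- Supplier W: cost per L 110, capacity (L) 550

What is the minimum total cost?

103000

Cheapest first:
Supplier G (40): use full 1200 ; 500 L to go.
Supplier W (110): take the remaining 500 ; done.
Supplier 1, Supplier 18: unused.
Cost = 1200×40 + 500×110 = 103000.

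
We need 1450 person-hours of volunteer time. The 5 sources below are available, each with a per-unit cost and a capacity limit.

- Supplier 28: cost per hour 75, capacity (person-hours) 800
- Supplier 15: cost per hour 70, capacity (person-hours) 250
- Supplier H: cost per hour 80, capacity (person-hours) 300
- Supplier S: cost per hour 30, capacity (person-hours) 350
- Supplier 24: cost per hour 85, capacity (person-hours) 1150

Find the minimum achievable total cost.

Cheapest first:
Take 350 from Supplier S at 30 — need 1100 more.
Supplier 15 at 70: take all 250 person-hours — 850 still needed.
Supplier 28 (75): use full 800 — 50 person-hours to go.
Take 50 from Supplier H at 80 to finish.
Supplier 24: unused.
Cost = 350×30 + 250×70 + 800×75 + 50×80 = 92000.

92000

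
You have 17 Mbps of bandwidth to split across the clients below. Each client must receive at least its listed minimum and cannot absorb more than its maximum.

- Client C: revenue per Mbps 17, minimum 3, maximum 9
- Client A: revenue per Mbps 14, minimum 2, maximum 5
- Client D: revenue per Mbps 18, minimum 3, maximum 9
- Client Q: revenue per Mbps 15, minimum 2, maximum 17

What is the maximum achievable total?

288

Meeting every minimum uses 3+2+3+2 = 10 Mbps, leaving 7.
Highest revenue per Mbps first: Client D 18 > Client C 17 > Client Q 15 > Client A 14.
Client D: +6 to 9 (cap) → 1 left.
Client C: +1 (room for 6) → 4. Pool exhausted.
Total = 17×4 + 14×2 + 18×9 + 15×2 = 288.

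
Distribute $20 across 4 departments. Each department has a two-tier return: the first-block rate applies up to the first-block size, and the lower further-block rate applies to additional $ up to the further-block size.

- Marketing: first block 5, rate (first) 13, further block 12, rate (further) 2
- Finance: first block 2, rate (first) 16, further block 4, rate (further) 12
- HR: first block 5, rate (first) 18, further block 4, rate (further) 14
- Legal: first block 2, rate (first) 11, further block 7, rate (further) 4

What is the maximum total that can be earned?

291

Treat each block as its own option and order by rate: HR/first 18 > Finance/first 16 > HR/second 14 > Marketing/first 13 > Finance/second 12 > Legal/first 11 > Legal/second 4 > Marketing/second 2.
HR/first (18): +5 — 15 left.
Finance/first (16): +2 — 13 left.
Fill HR second block (4 at 14) — 9 left.
Marketing/first (13): +5 — 4 left.
Fill Finance second block (4 at 12) — 0 left.
Total = 18×5 + 16×2 + 14×4 + 13×5 + 12×4 = 291.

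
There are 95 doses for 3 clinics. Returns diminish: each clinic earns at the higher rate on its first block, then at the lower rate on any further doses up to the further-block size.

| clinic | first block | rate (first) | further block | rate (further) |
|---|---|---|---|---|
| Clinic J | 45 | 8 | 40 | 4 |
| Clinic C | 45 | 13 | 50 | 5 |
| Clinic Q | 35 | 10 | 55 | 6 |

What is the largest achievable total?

1055

Order all 6 blocks by rate: Clinic C/T1 13 > Clinic Q/T1 10 > Clinic J/T1 8 > Clinic Q/T2 6 > Clinic C/T2 5 > Clinic J/T2 4.
Clinic C T1 at 13: fill all 45 → 50 left.
Clinic Q T1 at 10: fill all 35 → 15 left.
Clinic J/T1: +15 of 45 at 8; pool empty.
Total = 13×45 + 10×35 + 8×15 = 1055.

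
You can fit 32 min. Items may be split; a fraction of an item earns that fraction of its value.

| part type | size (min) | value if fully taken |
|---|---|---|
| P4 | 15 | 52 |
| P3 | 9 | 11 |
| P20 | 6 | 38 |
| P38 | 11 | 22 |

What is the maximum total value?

Sort by value density: P20 38/6≈6.33, P4 52/15≈3.47, P38 22/11≈2, P3 11/9≈1.22.
P20: take in full, 6 min for value 38 ; 26 left.
All 15 min of P4 fit (value 52) ; 11 remain.
Take all of P38 (11 min, value 22) ; 0 min left.
Total value = 112.

112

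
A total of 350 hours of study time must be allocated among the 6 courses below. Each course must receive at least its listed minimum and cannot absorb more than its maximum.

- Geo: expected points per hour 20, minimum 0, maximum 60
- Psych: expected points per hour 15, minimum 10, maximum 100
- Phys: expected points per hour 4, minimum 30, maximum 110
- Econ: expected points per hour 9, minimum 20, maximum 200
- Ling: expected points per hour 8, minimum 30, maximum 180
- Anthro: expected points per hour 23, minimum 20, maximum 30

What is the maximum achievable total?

Meeting every minimum uses 0+10+30+20+30+20 = 110 hours, leaving 240.
Order the courses by expected points per hour: Anthro 23 > Geo 20 > Psych 15 > Econ 9 > Ling 8 > Phys 4.
Give Anthro 10 more to hit its cap of 30 → 230 left.
Geo: +60 to 60 (cap) → 170 left.
Give Psych 90 more to hit its cap of 100 → 80 left.
Econ: +80 (room for 180) → 100. Pool exhausted.
Total = 20×60 + 15×100 + 4×30 + 9×100 + 8×30 + 23×30 = 4650.

4650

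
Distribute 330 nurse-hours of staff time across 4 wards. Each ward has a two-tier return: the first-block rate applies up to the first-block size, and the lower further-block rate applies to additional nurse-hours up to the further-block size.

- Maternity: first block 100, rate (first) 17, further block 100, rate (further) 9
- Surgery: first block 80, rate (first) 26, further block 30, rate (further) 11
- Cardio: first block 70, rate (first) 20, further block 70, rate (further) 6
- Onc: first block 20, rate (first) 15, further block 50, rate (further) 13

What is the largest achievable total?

Rank every tier by rate: Surgery/tier1 26 > Cardio/tier1 20 > Maternity/tier1 17 > Onc/tier1 15 > Onc/tier2 13 > Surgery/tier2 11 > Maternity/tier2 9 > Cardio/tier2 6.
Fill Surgery tier1 block (80 at 26) — 250 left.
Fill Cardio tier1 block (70 at 20) — 180 left.
Maternity tier1 at 17: fill all 100 — 80 left.
Fill Onc tier1 block (20 at 15) — 60 left.
Onc tier2 at 13: fill all 50 — 10 left.
Surgery tier2 at 11: only 10 left, fill 10.
Total = 26×80 + 20×70 + 17×100 + 15×20 + 13×50 + 11×10 = 6240.

6240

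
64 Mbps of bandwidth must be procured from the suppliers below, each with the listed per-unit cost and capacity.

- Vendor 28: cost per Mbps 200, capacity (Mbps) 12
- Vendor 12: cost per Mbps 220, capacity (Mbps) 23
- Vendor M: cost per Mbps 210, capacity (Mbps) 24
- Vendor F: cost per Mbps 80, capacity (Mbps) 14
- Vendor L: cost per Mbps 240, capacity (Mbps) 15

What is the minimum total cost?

Fill from the cheapest supplier first.
Vendor F at 80: take all 14 Mbps ; 50 still needed.
Vendor 28 at 200: take all 12 Mbps ; 38 still needed.
Take 24 from Vendor M at 210 ; need 14 more.
Vendor 12 (220): take the remaining 14 ; done.
Vendor L: unused.
Cost = 14×80 + 12×200 + 24×210 + 14×220 = 11640.

11640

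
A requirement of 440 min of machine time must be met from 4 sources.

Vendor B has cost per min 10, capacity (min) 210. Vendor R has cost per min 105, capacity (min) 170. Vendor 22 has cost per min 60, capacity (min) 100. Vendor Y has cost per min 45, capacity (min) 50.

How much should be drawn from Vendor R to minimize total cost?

80

Cheapest first:
Vendor B at 10: take all 210 min → 230 still needed.
Vendor Y (45): use full 50 → 180 min to go.
Vendor 22 (60): use full 100 → 80 min to go.
Take 80 from Vendor R at 105 to finish.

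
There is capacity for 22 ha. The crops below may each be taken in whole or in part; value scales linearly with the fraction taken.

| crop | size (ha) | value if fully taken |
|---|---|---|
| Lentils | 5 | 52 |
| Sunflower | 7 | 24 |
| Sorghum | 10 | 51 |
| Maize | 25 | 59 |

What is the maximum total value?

Best value per unit of size first: Lentils 52/5≈10.4, Sorghum 51/10≈5.1, Sunflower 24/7≈3.43, Maize 59/25≈2.36.
All 5 ha of Lentils fit (value 52) ; 17 remain.
Sorghum: take in full, 10 ha for value 51 ; 7 left.
All 7 ha of Sunflower fit (value 24) ; 0 remain.
Total value = 127.

127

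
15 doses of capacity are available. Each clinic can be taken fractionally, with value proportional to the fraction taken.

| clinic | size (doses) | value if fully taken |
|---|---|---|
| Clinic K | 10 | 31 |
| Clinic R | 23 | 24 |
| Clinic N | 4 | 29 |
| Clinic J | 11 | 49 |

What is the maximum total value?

78

Sort by value density: Clinic N 29/4≈7.25, Clinic J 49/11≈4.45, Clinic K 31/10≈3.1, Clinic R 24/23≈1.04.
All 4 doses of Clinic N fit (value 29) ; 11 remain.
Clinic J: take in full, 11 doses for value 49 ; 0 left.
Total value = 78.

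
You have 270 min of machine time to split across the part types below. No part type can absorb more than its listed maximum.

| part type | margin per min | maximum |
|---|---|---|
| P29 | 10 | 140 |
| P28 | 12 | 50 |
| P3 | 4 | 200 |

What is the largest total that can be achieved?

2320

Rank by margin per min: P28 12 > P29 10 > P3 4.
Give P28 50 to hit its cap of 50 ; 220 left.
P29: +140 to 140 (cap) ; 80 left.
P3: +80 (room for 200) → 80. Pool exhausted.
Total = 10×140 + 12×50 + 4×80 = 2320.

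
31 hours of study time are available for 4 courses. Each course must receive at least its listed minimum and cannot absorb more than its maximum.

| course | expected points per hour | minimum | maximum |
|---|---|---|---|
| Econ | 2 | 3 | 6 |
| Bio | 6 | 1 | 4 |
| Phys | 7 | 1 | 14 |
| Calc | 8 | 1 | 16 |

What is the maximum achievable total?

Meeting every minimum uses 3+1+1+1 = 6 hours, leaving 25.
Order the courses by expected points per hour: Calc 8 > Phys 7 > Bio 6 > Econ 2.
Give Calc 15 more to hit its cap of 16 — 10 left.
Phys: +10 (room for 13) → 11. Pool exhausted.
Total = 2×3 + 6×1 + 7×11 + 8×16 = 217.

217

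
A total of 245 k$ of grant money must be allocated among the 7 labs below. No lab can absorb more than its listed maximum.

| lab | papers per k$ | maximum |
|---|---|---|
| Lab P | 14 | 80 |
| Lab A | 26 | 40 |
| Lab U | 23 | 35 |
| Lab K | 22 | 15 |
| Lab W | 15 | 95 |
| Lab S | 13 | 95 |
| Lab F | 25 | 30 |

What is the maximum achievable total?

Order the labs by papers per k$: Lab A 26 > Lab F 25 > Lab U 23 > Lab K 22 > Lab W 15 > Lab P 14 > Lab S 13.
Lab A: +40 to 40 (cap) → 205 left.
Lab F takes 30 to reach its cap of 30 → 175 left.
Give Lab U 35 to hit its cap of 35 → 140 left.
Lab K: +15 to 15 (cap) → 125 left.
Give Lab W 95 to hit its cap of 95 → 30 left.
Lab P: +30 (room for 80) → 30. Pool exhausted.
Total = 14×30 + 26×40 + 23×35 + 22×15 + 15×95 + 25×30 = 4770.

4770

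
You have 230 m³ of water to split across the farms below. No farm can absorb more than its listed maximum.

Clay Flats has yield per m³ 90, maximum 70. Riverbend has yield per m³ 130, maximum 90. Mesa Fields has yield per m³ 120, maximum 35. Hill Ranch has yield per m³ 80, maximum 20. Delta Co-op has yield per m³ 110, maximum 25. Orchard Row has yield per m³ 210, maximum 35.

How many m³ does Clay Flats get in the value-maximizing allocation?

Order the farms by yield per m³: Orchard Row 210 > Riverbend 130 > Mesa Fields 120 > Delta Co-op 110 > Clay Flats 90 > Hill Ranch 80.
Orchard Row: +35 to 35 (cap) — 195 left.
Riverbend: +90 to 90 (cap) — 105 left.
Give Mesa Fields 35 to hit its cap of 35 — 70 left.
Delta Co-op: +25 to 25 (cap) — 45 left.
Clay Flats: +45 (room for 70) → 45. Pool exhausted.

45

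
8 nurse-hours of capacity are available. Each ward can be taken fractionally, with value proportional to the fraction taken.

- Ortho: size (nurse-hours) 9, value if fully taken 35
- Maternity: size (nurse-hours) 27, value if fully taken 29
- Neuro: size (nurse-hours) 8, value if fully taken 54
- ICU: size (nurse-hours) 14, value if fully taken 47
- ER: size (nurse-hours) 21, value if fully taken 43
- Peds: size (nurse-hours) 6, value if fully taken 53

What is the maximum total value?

66.5

Sort by value density: Peds 53/6≈8.83, Neuro 54/8≈6.75, Ortho 35/9≈3.89, ICU 47/14≈3.36, ER 43/21≈2.05, Maternity 29/27≈1.07.
All 6 nurse-hours of Peds fit (value 53) → 2 remain.
Only 2 nurse-hours remain; take 2/8 of Neuro for value 54×2/8 = 13.5.
Total value = 66.5.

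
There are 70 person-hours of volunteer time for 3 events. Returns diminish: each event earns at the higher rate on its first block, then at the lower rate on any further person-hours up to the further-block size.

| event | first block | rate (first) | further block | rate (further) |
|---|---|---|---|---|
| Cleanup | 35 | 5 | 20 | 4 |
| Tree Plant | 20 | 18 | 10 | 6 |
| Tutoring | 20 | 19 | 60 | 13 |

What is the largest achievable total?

1130

Order all 6 blocks by rate: Tutoring/tier1 19 > Tree Plant/tier1 18 > Tutoring/tier2 13 > Tree Plant/tier2 6 > Cleanup/tier1 5 > Cleanup/tier2 4.
Fill Tutoring tier1 block (20 at 19) → 50 left.
Tree Plant tier1 at 18: fill all 20 → 30 left.
30 remain; put them into Tutoring tier2 at 13.
Total = 19×20 + 18×20 + 13×30 = 1130.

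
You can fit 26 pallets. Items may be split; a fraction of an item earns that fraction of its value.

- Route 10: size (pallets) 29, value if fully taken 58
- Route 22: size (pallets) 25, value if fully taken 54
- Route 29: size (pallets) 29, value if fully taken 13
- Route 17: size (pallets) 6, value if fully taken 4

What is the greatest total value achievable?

56

Rank by value-to-size ratio: Route 22 54/25≈2.16, Route 10 58/29≈2, Route 17 4/6≈0.667, Route 29 13/29≈0.448.
Route 22: take in full, 25 pallets for value 54 — 1 left.
1 pallets left: a 1/29 share of Route 10 gives 58×1/29 = 2.
Total value = 56.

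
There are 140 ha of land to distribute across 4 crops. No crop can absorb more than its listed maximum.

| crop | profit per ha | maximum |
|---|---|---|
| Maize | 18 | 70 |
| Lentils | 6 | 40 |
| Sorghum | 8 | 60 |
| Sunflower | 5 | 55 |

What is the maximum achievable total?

1800

Order the crops by profit per ha: Maize 18 > Sorghum 8 > Lentils 6 > Sunflower 5.
Maize takes 70 to reach its cap of 70 — 70 left.
Give Sorghum 60 to hit its cap of 60 — 10 left.
Only 10 left; Lentils takes them to reach 10.
Total = 18×70 + 6×10 + 8×60 = 1800.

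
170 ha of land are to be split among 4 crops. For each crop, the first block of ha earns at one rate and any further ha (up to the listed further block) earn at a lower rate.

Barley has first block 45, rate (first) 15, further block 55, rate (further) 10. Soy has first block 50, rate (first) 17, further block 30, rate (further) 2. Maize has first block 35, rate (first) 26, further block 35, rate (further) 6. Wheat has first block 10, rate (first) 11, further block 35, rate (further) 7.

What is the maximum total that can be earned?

Order all 8 blocks by rate: Maize/first 26 > Soy/first 17 > Barley/first 15 > Wheat/first 11 > Barley/second 10 > Wheat/second 7 > Maize/second 6 > Soy/second 2.
Fill Maize first block (35 at 26) → 135 left.
Fill Soy first block (50 at 17) → 85 left.
Fill Barley first block (45 at 15) → 40 left.
Wheat first at 11: fill all 10 → 30 left.
Barley second at 10: only 30 left, fill 30.
Total = 26×35 + 17×50 + 15×45 + 11×10 + 10×30 = 2845.

2845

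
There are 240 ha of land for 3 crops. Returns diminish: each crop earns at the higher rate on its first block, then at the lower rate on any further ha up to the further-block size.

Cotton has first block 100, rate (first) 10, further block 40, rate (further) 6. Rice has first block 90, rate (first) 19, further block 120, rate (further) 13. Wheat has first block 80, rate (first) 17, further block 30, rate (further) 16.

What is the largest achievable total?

Order all 6 blocks by rate: Rice/T1 19 > Wheat/T1 17 > Wheat/T2 16 > Rice/T2 13 > Cotton/T1 10 > Cotton/T2 6.
Rice T1 at 19: fill all 90 — 150 left.
Fill Wheat T1 block (80 at 17) — 70 left.
Wheat/T2 (16): +30 — 40 left.
Rice T2 at 13: only 40 left, fill 40.
Total = 19×90 + 17×80 + 16×30 + 13×40 = 4070.

4070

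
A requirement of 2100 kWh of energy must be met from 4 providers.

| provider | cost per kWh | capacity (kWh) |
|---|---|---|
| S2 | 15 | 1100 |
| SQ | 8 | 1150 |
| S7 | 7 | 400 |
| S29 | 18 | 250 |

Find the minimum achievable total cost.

20250

Fill from the cheapest provider first.
S7 at 7: take all 400 kWh ; 1700 still needed.
SQ at 8: take all 1150 kWh ; 550 still needed.
S2 at 15: take 550 of its 1100 ; requirement met.
S29: unused.
Cost = 400×7 + 1150×8 + 550×15 = 20250.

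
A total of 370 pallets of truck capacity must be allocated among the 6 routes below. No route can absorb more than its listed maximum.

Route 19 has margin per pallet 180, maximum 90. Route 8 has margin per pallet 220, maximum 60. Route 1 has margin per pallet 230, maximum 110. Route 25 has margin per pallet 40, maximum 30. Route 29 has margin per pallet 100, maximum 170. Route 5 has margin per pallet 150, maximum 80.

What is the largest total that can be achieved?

Highest margin per pallet first: Route 1 230 > Route 8 220 > Route 19 180 > Route 5 150 > Route 29 100 > Route 25 40.
Route 1 takes 110 to reach its cap of 110 ; 260 left.
Route 8: +60 to 60 (cap) ; 200 left.
Route 19: +90 to 90 (cap) ; 110 left.
Give Route 5 80 to hit its cap of 80 ; 30 left.
Only 30 left; Route 29 takes them to reach 30.
Total = 180×90 + 220×60 + 230×110 + 100×30 + 150×80 = 69700.

69700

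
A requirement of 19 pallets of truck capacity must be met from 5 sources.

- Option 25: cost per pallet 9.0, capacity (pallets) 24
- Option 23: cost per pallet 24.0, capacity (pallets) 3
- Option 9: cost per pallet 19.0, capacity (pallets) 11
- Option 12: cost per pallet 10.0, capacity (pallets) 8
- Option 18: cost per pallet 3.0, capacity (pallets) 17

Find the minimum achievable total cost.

Fill from the cheapest source first.
Option 18 (3.0): use full 17 → 2 pallets to go.
Option 25 (9.0): take the remaining 2 → done.
Option 12, Option 9, Option 23: unused.
Cost = 17×3.0 + 2×9.0 = 69.

69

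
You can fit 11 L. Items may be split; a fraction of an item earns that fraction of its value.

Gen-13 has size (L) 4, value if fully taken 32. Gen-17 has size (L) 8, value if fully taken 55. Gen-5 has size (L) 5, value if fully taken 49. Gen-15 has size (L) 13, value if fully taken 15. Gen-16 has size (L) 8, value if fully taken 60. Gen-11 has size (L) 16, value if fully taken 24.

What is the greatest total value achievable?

Sort by value density: Gen-5 49/5≈9.8, Gen-13 32/4≈8, Gen-16 60/8≈7.5, Gen-17 55/8≈6.88, Gen-11 24/16≈1.5, Gen-15 15/13≈1.15.
Gen-5: take in full, 5 L for value 49 ; 6 left.
Gen-13: take in full, 4 L for value 32 ; 2 left.
Only 2 L remain; take 2/8 of Gen-16 for value 60×2/8 = 15.
Total value = 96.

96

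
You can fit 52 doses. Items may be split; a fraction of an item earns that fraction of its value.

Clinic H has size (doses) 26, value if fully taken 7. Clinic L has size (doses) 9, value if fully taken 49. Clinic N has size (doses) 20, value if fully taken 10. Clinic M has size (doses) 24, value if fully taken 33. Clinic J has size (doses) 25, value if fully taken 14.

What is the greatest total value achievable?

Best value per unit of size first: Clinic L 49/9≈5.44, Clinic M 33/24≈1.38, Clinic J 14/25≈0.56, Clinic N 10/20≈0.5, Clinic H 7/26≈0.269.
Clinic L: take in full, 9 doses for value 49 → 43 left.
Clinic M: take in full, 24 doses for value 33 → 19 left.
Only 19 doses remain; take 19/25 of Clinic J for value 14×19/25 = 10.64.
Total value = 92.64.

92.64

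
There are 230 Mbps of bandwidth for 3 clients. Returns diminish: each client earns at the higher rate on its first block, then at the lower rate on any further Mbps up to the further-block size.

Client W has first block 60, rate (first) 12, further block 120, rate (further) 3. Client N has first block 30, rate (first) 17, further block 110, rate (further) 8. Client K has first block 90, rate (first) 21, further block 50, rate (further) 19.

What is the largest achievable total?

4070

Rank every tier by rate: Client K/T1 21 > Client K/T2 19 > Client N/T1 17 > Client W/T1 12 > Client N/T2 8 > Client W/T2 3.
Fill Client K T1 block (90 at 21) ; 140 left.
Client K/T2 (19): +50 ; 90 left.
Client N T1 at 17: fill all 30 ; 60 left.
Client W T1 at 12: fill all 60 ; 0 left.
Total = 21×90 + 19×50 + 17×30 + 12×60 = 4070.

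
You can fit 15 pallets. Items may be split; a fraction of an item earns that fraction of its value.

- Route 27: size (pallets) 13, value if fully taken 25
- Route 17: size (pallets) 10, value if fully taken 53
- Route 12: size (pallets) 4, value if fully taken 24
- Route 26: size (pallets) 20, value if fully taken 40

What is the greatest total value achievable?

79

Best value per unit of size first: Route 12 24/4≈6, Route 17 53/10≈5.3, Route 26 40/20≈2, Route 27 25/13≈1.92.
All 4 pallets of Route 12 fit (value 24) ; 11 remain.
Take all of Route 17 (10 pallets, value 53) ; 1 pallets left.
Only 1 pallets remain; take 1/20 of Route 26 for value 40×1/20 = 2.
Total value = 79.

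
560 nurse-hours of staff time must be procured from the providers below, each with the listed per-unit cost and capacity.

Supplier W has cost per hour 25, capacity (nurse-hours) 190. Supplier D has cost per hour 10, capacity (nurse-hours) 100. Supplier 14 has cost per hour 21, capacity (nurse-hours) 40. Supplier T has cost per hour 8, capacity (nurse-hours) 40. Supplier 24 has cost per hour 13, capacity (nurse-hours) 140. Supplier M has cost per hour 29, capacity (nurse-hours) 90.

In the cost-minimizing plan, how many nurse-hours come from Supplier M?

Cheapest first:
Supplier T at 8: take all 40 nurse-hours → 520 still needed.
Take 100 from Supplier D at 10 → need 420 more.
Supplier 24 (13): use full 140 → 280 nurse-hours to go.
Take 40 from Supplier 14 at 21 → need 240 more.
Take 190 from Supplier W at 25 → need 50 more.
Supplier M (29): take the remaining 50 → done.

50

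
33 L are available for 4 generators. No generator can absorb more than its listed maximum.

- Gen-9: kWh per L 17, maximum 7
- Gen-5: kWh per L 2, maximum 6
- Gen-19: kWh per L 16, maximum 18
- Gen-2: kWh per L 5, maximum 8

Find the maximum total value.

Highest kWh per L first: Gen-9 17 > Gen-19 16 > Gen-2 5 > Gen-5 2.
Gen-9 takes 7 to reach its cap of 7 → 26 left.
Gen-19 takes 18 to reach its cap of 18 → 8 left.
Gen-2: +8 to 8 (cap) → 0 left.
Total = 17×7 + 16×18 + 5×8 = 447.

447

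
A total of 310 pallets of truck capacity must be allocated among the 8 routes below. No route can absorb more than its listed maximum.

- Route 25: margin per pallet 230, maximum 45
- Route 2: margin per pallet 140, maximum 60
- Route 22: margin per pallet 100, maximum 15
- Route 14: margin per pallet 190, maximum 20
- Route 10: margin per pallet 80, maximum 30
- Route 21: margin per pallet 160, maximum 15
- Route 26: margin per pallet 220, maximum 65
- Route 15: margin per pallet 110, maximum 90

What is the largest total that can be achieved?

50650

Rank by margin per pallet: Route 25 230 > Route 26 220 > Route 14 190 > Route 21 160 > Route 2 140 > Route 15 110 > Route 22 100 > Route 10 80.
Route 25: +45 to 45 (cap) — 265 left.
Give Route 26 65 to hit its cap of 65 — 200 left.
Give Route 14 20 to hit its cap of 20 — 180 left.
Give Route 21 15 to hit its cap of 15 — 165 left.
Route 2: +60 to 60 (cap) — 105 left.
Route 15: +90 to 90 (cap) — 15 left.
Route 22: +15 to 15 (cap) — 0 left.
Total = 230×45 + 140×60 + 100×15 + 190×20 + 160×15 + 220×65 + 110×90 = 50650.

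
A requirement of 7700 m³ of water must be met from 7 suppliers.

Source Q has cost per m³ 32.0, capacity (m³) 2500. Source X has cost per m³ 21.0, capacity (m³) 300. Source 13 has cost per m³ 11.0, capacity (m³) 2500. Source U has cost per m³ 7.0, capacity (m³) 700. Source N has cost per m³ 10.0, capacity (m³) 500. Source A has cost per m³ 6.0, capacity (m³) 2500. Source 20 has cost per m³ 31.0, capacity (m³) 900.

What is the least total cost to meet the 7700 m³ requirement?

Cheapest first:
Source A at 6.0: take all 2500 m³ ; 5200 still needed.
Take 700 from Source U at 7.0 ; need 4500 more.
Source N at 10.0: take all 500 m³ ; 4000 still needed.
Take 2500 from Source 13 at 11.0 ; need 1500 more.
Source X (21.0): use full 300 ; 1200 m³ to go.
Source 20 at 31.0: take all 900 m³ ; 300 still needed.
Take 300 from Source Q at 32.0 to finish.
Cost = 2500×6.0 + 700×7.0 + 500×10.0 + 2500×11.0 + 300×21.0 + 900×31.0 + 300×32.0 = 96200.

96200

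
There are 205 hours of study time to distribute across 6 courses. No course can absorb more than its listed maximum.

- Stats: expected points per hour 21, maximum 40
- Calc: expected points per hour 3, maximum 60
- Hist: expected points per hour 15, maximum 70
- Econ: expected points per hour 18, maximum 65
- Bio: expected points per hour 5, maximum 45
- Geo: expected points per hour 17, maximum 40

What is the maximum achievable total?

3590

Highest expected points per hour first: Stats 21 > Econ 18 > Geo 17 > Hist 15 > Bio 5 > Calc 3.
Give Stats 40 to hit its cap of 40 → 165 left.
Give Econ 65 to hit its cap of 65 → 100 left.
Give Geo 40 to hit its cap of 40 → 60 left.
Only 60 left; Hist takes them to reach 60.
Total = 21×40 + 15×60 + 18×65 + 17×40 = 3590.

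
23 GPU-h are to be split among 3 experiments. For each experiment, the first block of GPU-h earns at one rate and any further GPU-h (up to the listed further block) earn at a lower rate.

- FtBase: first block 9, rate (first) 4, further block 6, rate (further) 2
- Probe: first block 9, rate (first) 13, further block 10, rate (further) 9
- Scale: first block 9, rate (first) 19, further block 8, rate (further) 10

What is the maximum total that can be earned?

338

Order all 6 blocks by rate: Scale/T1 19 > Probe/T1 13 > Scale/T2 10 > Probe/T2 9 > FtBase/T1 4 > FtBase/T2 2.
Fill Scale T1 block (9 at 19) ; 14 left.
Fill Probe T1 block (9 at 13) ; 5 left.
Scale T2 at 10: only 5 left, fill 5.
Total = 19×9 + 13×9 + 10×5 = 338.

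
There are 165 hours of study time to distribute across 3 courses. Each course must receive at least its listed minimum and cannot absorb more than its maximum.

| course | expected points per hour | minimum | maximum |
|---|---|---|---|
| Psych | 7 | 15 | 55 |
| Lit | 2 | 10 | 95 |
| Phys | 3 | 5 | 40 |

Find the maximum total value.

Meeting every minimum uses 15+10+5 = 30 hours, leaving 135.
Rank by expected points per hour: Psych 7 > Phys 3 > Lit 2.
Psych: +40 to 55 (cap) — 95 left.
Give Phys 35 more to hit its cap of 40 — 60 left.
Lit: +60 (room for 85) → 70. Pool exhausted.
Total = 7×55 + 2×70 + 3×40 = 645.

645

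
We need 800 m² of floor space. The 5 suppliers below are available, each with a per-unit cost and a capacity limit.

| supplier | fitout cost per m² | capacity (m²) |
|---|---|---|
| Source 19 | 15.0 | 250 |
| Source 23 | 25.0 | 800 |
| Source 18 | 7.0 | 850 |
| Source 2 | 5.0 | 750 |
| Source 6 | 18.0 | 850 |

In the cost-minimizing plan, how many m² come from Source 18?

Cheapest first:
Source 2 (5.0): use full 750 ; 50 m² to go.
Take 50 from Source 18 at 7.0 to finish.
Source 19, Source 6, Source 23: unused.

50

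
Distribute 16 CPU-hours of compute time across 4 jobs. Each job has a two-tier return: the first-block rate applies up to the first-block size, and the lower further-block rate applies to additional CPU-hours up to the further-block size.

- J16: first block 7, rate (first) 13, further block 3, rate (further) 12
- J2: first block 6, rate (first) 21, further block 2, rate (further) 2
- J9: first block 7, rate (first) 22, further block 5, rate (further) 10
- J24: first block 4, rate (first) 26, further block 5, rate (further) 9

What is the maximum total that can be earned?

363

Order all 8 blocks by rate: J24/first 26 > J9/first 22 > J2/first 21 > J16/first 13 > J16/second 12 > J9/second 10 > J24/second 9 > J2/second 2.
J24/first (26): +4 → 12 left.
J9/first (22): +7 → 5 left.
5 remain; put them into J2 first at 21.
Total = 26×4 + 22×7 + 21×5 = 363.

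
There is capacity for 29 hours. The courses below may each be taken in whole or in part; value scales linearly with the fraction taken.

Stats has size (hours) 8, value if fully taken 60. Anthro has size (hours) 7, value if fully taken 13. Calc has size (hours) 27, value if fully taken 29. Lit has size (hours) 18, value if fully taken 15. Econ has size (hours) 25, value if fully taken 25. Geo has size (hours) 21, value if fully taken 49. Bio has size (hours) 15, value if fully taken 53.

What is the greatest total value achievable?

127

Sort by value density: Stats 60/8≈7.5, Bio 53/15≈3.53, Geo 49/21≈2.33, Anthro 13/7≈1.86, Calc 29/27≈1.07, Econ 25/25≈1, Lit 15/18≈0.833.
Take all of Stats (8 hours, value 60) — 21 hours left.
Bio: take in full, 15 hours for value 53 — 6 left.
Fill the last 6 hours with part of Geo: 6/21 of it earns 14.
Total value = 127.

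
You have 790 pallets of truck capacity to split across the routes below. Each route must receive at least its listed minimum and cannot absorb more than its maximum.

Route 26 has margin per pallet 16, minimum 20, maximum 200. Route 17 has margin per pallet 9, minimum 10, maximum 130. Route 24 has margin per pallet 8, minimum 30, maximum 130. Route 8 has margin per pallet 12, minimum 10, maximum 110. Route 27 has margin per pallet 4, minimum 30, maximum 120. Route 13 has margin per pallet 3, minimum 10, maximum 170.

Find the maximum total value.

7510

Meeting every minimum uses 20+10+30+10+30+10 = 110 pallets, leaving 680.
Highest margin per pallet first: Route 26 16 > Route 8 12 > Route 17 9 > Route 24 8 > Route 27 4 > Route 13 3.
Route 26: +180 to 200 (cap) — 500 left.
Route 8 takes 100 more to reach its cap of 110 — 400 left.
Route 17: +120 to 130 (cap) — 280 left.
Route 24: +100 to 130 (cap) — 180 left.
Route 27 takes 90 more to reach its cap of 120 — 90 left.
Route 13 has room for 160 more but only 90 remain, so it gets 100.
Total = 16×200 + 9×130 + 8×130 + 12×110 + 4×120 + 3×100 = 7510.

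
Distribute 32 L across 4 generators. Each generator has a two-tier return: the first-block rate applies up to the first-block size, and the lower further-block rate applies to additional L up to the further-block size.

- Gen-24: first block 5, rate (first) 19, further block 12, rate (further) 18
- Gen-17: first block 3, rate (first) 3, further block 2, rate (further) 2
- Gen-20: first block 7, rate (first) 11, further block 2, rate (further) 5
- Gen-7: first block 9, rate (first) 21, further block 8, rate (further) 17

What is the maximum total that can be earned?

Rank every tier by rate: Gen-7/T1 21 > Gen-24/T1 19 > Gen-24/T2 18 > Gen-7/T2 17 > Gen-20/T1 11 > Gen-20/T2 5 > Gen-17/T1 3 > Gen-17/T2 2.
Gen-7/T1 (21): +9 → 23 left.
Fill Gen-24 T1 block (5 at 19) → 18 left.
Gen-24/T2 (18): +12 → 6 left.
6 remain; put them into Gen-7 T2 at 17.
Total = 21×9 + 19×5 + 18×12 + 17×6 = 602.

602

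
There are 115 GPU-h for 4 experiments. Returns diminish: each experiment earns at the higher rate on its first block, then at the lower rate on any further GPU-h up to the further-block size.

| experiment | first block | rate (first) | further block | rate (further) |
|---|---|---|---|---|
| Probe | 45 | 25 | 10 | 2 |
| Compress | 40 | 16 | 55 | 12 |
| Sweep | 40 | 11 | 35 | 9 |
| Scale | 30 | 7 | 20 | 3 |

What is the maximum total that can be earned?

Order all 8 blocks by rate: Probe/T1 25 > Compress/T1 16 > Compress/T2 12 > Sweep/T1 11 > Sweep/T2 9 > Scale/T1 7 > Scale/T2 3 > Probe/T2 2.
Fill Probe T1 block (45 at 25) → 70 left.
Compress/T1 (16): +40 → 30 left.
Compress T2 at 12: only 30 left, fill 30.
Total = 25×45 + 16×40 + 12×30 = 2125.

2125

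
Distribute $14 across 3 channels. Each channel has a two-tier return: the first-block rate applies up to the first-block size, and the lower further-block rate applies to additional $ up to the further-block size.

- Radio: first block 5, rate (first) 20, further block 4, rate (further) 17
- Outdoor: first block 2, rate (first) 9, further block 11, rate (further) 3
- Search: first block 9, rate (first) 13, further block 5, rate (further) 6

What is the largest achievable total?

233

Order all 6 blocks by rate: Radio/T1 20 > Radio/T2 17 > Search/T1 13 > Outdoor/T1 9 > Search/T2 6 > Outdoor/T2 3.
Radio T1 at 20: fill all 5 — 9 left.
Fill Radio T2 block (4 at 17) — 5 left.
5 remain; put them into Search T1 at 13.
Total = 20×5 + 17×4 + 13×5 = 233.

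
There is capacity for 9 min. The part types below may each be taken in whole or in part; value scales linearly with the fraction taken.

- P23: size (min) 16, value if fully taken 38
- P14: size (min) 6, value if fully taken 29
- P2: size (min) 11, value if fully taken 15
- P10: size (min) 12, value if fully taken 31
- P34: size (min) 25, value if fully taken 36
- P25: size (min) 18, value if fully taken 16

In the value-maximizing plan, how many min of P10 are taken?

3

Best value per unit of size first: P14 29/6≈4.83, P10 31/12≈2.58, P23 38/16≈2.38, P34 36/25≈1.44, P2 15/11≈1.36, P25 16/18≈0.889.
P14: take in full, 6 min for value 29 — 3 left.
Only 3 min remain; take 3/12 of P10 for value 31×3/12 = 7.75.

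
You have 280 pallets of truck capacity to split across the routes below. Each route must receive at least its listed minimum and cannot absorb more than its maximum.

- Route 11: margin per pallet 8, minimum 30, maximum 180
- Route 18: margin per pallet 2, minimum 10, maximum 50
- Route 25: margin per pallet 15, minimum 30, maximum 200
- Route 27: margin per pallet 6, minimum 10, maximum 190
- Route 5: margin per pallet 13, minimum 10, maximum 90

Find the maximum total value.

3710

Meeting every minimum uses 30+10+30+10+10 = 90 pallets, leaving 190.
Order the routes by margin per pallet: Route 25 15 > Route 5 13 > Route 11 8 > Route 27 6 > Route 18 2.
Route 25 takes 170 more to reach its cap of 200 ; 20 left.
Only 20 left; Route 5 takes them to reach 30.
Total = 8×30 + 2×10 + 15×200 + 6×10 + 13×30 = 3710.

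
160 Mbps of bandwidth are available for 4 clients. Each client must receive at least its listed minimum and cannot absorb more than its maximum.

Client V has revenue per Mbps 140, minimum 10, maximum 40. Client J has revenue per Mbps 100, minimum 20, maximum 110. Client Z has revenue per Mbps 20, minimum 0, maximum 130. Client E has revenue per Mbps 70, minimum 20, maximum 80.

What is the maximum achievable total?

Meeting every minimum uses 10+20+0+20 = 50 Mbps, leaving 110.
Rank by revenue per Mbps: Client V 140 > Client J 100 > Client E 70 > Client Z 20.
Client V takes 30 more to reach its cap of 40 → 80 left.
Client J has room for 90 more but only 80 remain, so it gets 100.
Total = 140×40 + 100×100 + 70×20 = 17000.

17000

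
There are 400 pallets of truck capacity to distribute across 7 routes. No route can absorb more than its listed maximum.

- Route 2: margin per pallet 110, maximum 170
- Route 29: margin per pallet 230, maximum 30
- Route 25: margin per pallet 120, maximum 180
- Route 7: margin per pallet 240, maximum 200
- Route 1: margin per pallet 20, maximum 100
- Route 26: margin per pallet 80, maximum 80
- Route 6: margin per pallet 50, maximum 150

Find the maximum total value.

Order the routes by margin per pallet: Route 7 240 > Route 29 230 > Route 25 120 > Route 2 110 > Route 26 80 > Route 6 50 > Route 1 20.
Give Route 7 200 to hit its cap of 200 — 200 left.
Route 29 takes 30 to reach its cap of 30 — 170 left.
Route 25: +170 (room for 180) → 170. Pool exhausted.
Total = 230×30 + 120×170 + 240×200 = 75300.

75300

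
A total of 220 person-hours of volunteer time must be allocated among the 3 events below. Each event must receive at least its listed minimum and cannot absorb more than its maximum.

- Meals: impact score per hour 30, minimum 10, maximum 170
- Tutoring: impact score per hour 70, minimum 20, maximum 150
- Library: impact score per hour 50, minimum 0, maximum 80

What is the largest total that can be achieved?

Meeting every minimum uses 10+20+0 = 30 person-hours, leaving 190.
Rank by impact score per hour: Tutoring 70 > Library 50 > Meals 30.
Tutoring takes 130 more to reach its cap of 150 → 60 left.
Library: +60 (room for 80) → 60. Pool exhausted.
Total = 30×10 + 70×150 + 50×60 = 13800.

13800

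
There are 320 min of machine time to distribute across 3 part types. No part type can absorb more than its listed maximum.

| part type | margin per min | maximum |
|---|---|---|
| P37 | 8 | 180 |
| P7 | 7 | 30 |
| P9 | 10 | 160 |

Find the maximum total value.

2880

Order the part types by margin per min: P9 10 > P37 8 > P7 7.
Give P9 160 to hit its cap of 160 — 160 left.
P37: +160 (room for 180) → 160. Pool exhausted.
Total = 8×160 + 10×160 = 2880.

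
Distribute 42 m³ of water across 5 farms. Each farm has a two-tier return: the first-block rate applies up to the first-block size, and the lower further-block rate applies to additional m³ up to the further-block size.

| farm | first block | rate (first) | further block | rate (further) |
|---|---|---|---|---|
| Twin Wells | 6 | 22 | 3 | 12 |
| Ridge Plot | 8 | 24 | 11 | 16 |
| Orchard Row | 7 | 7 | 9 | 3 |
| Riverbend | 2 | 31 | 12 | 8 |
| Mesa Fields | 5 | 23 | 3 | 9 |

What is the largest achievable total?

Treat each block as its own option and order by rate: Riverbend/tier1 31 > Ridge Plot/tier1 24 > Mesa Fields/tier1 23 > Twin Wells/tier1 22 > Ridge Plot/tier2 16 > Twin Wells/tier2 12 > Mesa Fields/tier2 9 > Riverbend/tier2 8 > Orchard Row/tier1 7 > Orchard Row/tier2 3.
Fill Riverbend tier1 block (2 at 31) — 40 left.
Ridge Plot tier1 at 24: fill all 8 — 32 left.
Fill Mesa Fields tier1 block (5 at 23) — 27 left.
Twin Wells/tier1 (22): +6 — 21 left.
Ridge Plot tier2 at 16: fill all 11 — 10 left.
Fill Twin Wells tier2 block (3 at 12) — 7 left.
Fill Mesa Fields tier2 block (3 at 9) — 4 left.
4 remain; put them into Riverbend tier2 at 8.
Total = 31×2 + 24×8 + 23×5 + 22×6 + 16×11 + 12×3 + 9×3 + 8×4 = 772.

772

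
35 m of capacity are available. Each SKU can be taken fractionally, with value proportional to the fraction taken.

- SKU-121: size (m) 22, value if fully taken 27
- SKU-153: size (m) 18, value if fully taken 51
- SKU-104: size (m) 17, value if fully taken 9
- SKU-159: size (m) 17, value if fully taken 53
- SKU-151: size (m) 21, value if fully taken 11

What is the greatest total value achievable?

Best value per unit of size first: SKU-159 53/17≈3.12, SKU-153 51/18≈2.83, SKU-121 27/22≈1.23, SKU-104 9/17≈0.529, SKU-151 11/21≈0.524.
All 17 m of SKU-159 fit (value 53) ; 18 remain.
Take all of SKU-153 (18 m, value 51) ; 0 m left.
Total value = 104.

104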